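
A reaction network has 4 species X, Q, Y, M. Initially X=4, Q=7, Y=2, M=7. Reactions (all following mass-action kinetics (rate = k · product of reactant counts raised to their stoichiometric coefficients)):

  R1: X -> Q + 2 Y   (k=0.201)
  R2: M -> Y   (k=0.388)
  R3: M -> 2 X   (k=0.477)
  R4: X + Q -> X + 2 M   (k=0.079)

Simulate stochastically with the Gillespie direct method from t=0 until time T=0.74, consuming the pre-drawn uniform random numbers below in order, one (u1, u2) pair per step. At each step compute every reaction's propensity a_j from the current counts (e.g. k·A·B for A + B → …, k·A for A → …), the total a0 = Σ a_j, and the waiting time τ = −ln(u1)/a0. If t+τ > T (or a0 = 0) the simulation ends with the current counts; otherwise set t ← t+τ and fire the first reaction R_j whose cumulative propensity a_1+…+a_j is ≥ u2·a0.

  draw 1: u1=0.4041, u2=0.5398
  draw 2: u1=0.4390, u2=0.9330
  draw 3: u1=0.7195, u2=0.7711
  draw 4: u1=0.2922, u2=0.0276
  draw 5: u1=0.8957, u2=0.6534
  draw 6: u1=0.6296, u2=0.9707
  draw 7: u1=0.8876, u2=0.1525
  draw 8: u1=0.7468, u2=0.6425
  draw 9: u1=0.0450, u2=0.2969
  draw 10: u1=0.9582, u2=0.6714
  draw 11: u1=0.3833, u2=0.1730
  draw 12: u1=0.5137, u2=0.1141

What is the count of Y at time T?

t=0.000: X=4 Q=7 Y=2 M=7
Draw 1: a1=0.804, a2=2.716, a3=3.339, a4=2.212, a0=9.071; τ=−ln(0.4041)/9.071=0.100 → t=0.100; u2·a0=0.5398·9.071=4.897; a1+a2=3.520 < 4.897 ≤ a1+…+a3=6.859 → R3 fires; X=6 Q=7 Y=2 M=6
Draw 2: a1=1.206, a2=2.328, a3=2.862, a4=3.318, a0=9.714; τ=−ln(0.4390)/9.714=0.085 → t=0.185; u2·a0=0.9330·9.714=9.063; a1+…+a3=6.396 < 9.063 ≤ a1+…+a4=9.714 → R4 fires; X=6 Q=6 Y=2 M=8
Draw 3: a1=1.206, a2=3.104, a3=3.816, a4=2.844, a0=10.970; τ=−ln(0.7195)/10.970=0.030 → t=0.215; u2·a0=0.7711·10.970=8.459; a1+…+a3=8.126 < 8.459 ≤ a1+…+a4=10.970 → R4 fires; X=6 Q=5 Y=2 M=10
Draw 4: a1=1.206, a2=3.880, a3=4.770, a4=2.370, a0=12.226; τ=−ln(0.2922)/12.226=0.101 → t=0.315; u2·a0=0.0276·12.226=0.337 ≤ a1=1.206 → R1 fires; X=5 Q=6 Y=4 M=10
Draw 5: a1=1.005, a2=3.880, a3=4.770, a4=2.370, a0=12.025; τ=−ln(0.8957)/12.025=0.009 → t=0.324; u2·a0=0.6534·12.025=7.857; a1+a2=4.885 < 7.857 ≤ a1+…+a3=9.655 → R3 fires; X=7 Q=6 Y=4 M=9
Draw 6: a1=1.407, a2=3.492, a3=4.293, a4=3.318, a0=12.510; τ=−ln(0.6296)/12.510=0.037 → t=0.361; u2·a0=0.9707·12.510=12.143; a1+…+a3=9.192 < 12.143 ≤ a1+…+a4=12.510 → R4 fires; X=7 Q=5 Y=4 M=11
Draw 7: a1=1.407, a2=4.268, a3=5.247, a4=2.765, a0=13.687; τ=−ln(0.8876)/13.687=0.009 → t=0.370; u2·a0=0.1525·13.687=2.087; a1=1.407 < 2.087 ≤ a1+a2=5.675 → R2 fires; X=7 Q=5 Y=5 M=10
Draw 8: a1=1.407, a2=3.880, a3=4.770, a4=2.765, a0=12.822; τ=−ln(0.7468)/12.822=0.023 → t=0.393; u2·a0=0.6425·12.822=8.238; a1+a2=5.287 < 8.238 ≤ a1+…+a3=10.057 → R3 fires; X=9 Q=5 Y=5 M=9
Draw 9: a1=1.809, a2=3.492, a3=4.293, a4=3.555, a0=13.149; τ=−ln(0.0450)/13.149=0.236 → t=0.629; u2·a0=0.2969·13.149=3.904; a1=1.809 < 3.904 ≤ a1+a2=5.301 → R2 fires; X=9 Q=5 Y=6 M=8
Draw 10: a1=1.809, a2=3.104, a3=3.816, a4=3.555, a0=12.284; τ=−ln(0.9582)/12.284=0.003 → t=0.632; u2·a0=0.6714·12.284=8.247; a1+a2=4.913 < 8.247 ≤ a1+…+a3=8.729 → R3 fires; X=11 Q=5 Y=6 M=7
Draw 11: a1=2.211, a2=2.716, a3=3.339, a4=4.345, a0=12.611; τ=−ln(0.3833)/12.611=0.076 → t=0.708; u2·a0=0.1730·12.611=2.182 ≤ a1=2.211 → R1 fires; X=10 Q=6 Y=8 M=7
Draw 12: a1=2.010, a2=2.716, a3=3.339, a4=4.740, a0=12.805; τ=−ln(0.5137)/12.805=0.052 → t=0.760 > T=0.74: stop.
Read off Y at T=0.74: 8

Y at T = 8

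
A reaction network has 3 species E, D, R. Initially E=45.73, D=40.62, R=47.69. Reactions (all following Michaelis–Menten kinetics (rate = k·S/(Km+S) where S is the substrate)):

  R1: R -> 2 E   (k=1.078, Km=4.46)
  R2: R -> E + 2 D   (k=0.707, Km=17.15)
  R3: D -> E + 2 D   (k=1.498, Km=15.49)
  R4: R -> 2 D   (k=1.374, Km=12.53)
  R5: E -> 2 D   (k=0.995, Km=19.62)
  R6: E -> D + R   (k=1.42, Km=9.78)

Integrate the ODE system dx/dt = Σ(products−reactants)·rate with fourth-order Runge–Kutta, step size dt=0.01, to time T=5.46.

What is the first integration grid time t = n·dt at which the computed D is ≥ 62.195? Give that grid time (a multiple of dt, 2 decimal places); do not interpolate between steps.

RK4 with dt=0.01: 546 steps to T=5.46. Trajectory (selected grid times):
t=0.00: E=45.73 D=40.62 R=47.69
t=0.61: E=46.78 D=44.82 R=46.83
t=1.21: E=47.81 D=48.96 R=45.98
t=1.82: E=48.88 D=53.19 R=45.13
t=2.43: E=49.94 D=57.42 R=44.29
t=3.03: E=50.99 D=61.60 R=43.47
t=3.11: E=51.13 D=62.16 R=43.36
t=3.12: E=51.15 D=62.23 R=43.35
t=3.64: E=52.06 D=65.86 R=42.65
t=4.25: E=53.12 D=70.12 R=41.83
t=4.85: E=54.17 D=74.33 R=41.03
t=5.46: E=55.24 D=78.60 R=40.23
D(3.11)=62.161 < 62.195 but D(3.12)=62.230 ≥ 62.195, so the first grid time is t=3.12.

Threshold first reached at t = 3.12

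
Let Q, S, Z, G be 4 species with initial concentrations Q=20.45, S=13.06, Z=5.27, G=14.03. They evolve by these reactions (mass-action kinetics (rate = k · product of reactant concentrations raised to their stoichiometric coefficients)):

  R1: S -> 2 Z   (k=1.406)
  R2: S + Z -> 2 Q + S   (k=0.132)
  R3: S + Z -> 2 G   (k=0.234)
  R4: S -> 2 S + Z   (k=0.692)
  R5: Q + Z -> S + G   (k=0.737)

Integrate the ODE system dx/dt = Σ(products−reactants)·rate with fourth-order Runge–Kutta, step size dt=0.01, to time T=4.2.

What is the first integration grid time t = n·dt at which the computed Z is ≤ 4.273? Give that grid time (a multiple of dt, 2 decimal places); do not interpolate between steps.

Threshold first reached at t = 0.03

RK4 with dt=0.01: 420 steps to T=4.2. Trajectory (selected grid times):
t=0.00: Q=20.45 S=13.06 Z=5.27 G=14.03
t=0.02: Q=19.39 S=13.96 Z=4.35 G=16.03
t=0.03: Q=18.96 S=14.32 Z=4.03 G=16.90
t=0.47: Q=10.19 S=18.50 Z=4.32 G=46.05
t=0.93: Q=7.09 S=16.90 Z=5.13 G=78.19
t=1.40: Q=5.70 S=14.21 Z=5.28 G=107.55
t=1.87: Q=4.71 S=11.82 Z=5.31 G=132.20
t=2.33: Q=3.93 S=9.85 Z=5.31 G=152.30
t=2.80: Q=3.26 S=8.17 Z=5.31 G=169.38
t=3.27: Q=2.70 S=6.78 Z=5.31 G=183.56
t=3.73: Q=2.25 S=5.65 Z=5.31 G=195.10
t=4.20: Q=1.87 S=4.69 Z=5.31 G=204.91
Z(0.02)=4.347 > 4.273 but Z(0.03)=4.035 ≤ 4.273, so the first grid time is t=0.03.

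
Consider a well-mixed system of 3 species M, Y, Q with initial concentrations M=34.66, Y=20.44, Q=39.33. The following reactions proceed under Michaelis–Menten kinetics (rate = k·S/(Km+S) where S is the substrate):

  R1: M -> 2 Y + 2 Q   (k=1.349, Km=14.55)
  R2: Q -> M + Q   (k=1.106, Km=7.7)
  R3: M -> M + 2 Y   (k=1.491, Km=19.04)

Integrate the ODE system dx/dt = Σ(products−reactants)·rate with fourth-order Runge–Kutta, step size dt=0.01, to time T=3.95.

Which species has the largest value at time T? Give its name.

RK4 with dt=0.01: 395 steps to T=3.95. Trajectory (selected grid times):
t=0.00: M=34.66 Y=20.44 Q=39.33
t=0.44: M=34.65 Y=22.12 Q=40.17
t=0.88: M=34.64 Y=23.81 Q=41.00
t=1.32: M=34.63 Y=25.49 Q=41.84
t=1.76: M=34.63 Y=27.17 Q=42.67
t=2.19: M=34.62 Y=28.81 Q=43.49
t=2.63: M=34.62 Y=30.50 Q=44.33
t=3.07: M=34.62 Y=32.18 Q=45.16
t=3.51: M=34.61 Y=33.86 Q=46.00
t=3.95: M=34.61 Y=35.54 Q=46.83
At T=3.95: M=34.61 Y=35.54 Q=46.83; the largest is Q.

Dominant species at T: Q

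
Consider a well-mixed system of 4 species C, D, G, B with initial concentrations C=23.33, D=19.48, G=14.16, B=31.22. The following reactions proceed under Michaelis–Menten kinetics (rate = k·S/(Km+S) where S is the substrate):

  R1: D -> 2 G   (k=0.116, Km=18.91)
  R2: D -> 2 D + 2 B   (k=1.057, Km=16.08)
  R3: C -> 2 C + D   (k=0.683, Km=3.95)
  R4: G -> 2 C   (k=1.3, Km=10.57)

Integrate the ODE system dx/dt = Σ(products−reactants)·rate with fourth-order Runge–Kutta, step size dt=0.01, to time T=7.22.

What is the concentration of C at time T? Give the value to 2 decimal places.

RK4 with dt=0.01: 722 steps to T=7.22. Trajectory (selected grid times):
t=0.00: C=23.33 D=19.48 G=14.16 B=31.22
t=0.80: C=24.98 D=20.37 G=13.66 B=32.16
t=1.60: C=26.62 D=21.27 G=13.18 B=33.11
t=2.41: C=28.26 D=22.20 G=12.70 B=34.09
t=3.21: C=29.87 D=23.12 G=12.24 B=35.08
t=4.01: C=31.46 D=24.06 G=11.79 B=36.09
t=4.81: C=33.03 D=25.00 G=11.35 B=37.11
t=5.62: C=34.61 D=25.97 G=10.92 B=38.16
t=6.42: C=36.15 D=26.93 G=10.50 B=39.21
t=7.22: C=37.67 D=27.90 G=10.10 B=40.28
Read off C at T=7.22: 37.67

C at T = 37.67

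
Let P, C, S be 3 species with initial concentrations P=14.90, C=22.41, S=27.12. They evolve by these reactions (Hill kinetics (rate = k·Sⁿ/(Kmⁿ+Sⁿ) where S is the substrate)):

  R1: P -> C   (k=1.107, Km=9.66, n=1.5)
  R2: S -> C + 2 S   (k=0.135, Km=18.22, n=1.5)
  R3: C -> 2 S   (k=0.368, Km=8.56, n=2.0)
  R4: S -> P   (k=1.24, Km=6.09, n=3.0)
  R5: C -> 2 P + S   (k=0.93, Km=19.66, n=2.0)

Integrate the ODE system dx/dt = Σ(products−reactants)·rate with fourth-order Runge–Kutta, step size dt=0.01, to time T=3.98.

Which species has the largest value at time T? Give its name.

RK4 with dt=0.01: 398 steps to T=3.98. Trajectory (selected grid times):
t=0.00: P=14.90 C=22.41 S=27.12
t=0.44: P=15.58 C=22.40 S=27.13
t=0.88: P=16.25 C=22.40 S=27.15
t=1.33: P=16.93 C=22.40 S=27.16
t=1.77: P=17.59 C=22.41 S=27.17
t=2.21: P=18.24 C=22.42 S=27.18
t=2.65: P=18.89 C=22.44 S=27.20
t=3.10: P=19.55 C=22.47 S=27.21
t=3.54: P=20.19 C=22.50 S=27.22
t=3.98: P=20.82 C=22.53 S=27.24
At T=3.98: P=20.82 C=22.53 S=27.24; the largest is S.

Dominant species at T: S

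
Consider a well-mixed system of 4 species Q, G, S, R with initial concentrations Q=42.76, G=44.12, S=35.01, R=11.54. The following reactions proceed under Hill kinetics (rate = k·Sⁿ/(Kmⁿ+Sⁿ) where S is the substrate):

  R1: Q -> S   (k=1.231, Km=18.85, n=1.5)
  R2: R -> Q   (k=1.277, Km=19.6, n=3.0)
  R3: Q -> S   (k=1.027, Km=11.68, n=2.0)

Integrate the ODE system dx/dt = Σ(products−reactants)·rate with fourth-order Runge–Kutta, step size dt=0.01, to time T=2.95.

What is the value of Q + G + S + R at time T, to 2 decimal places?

Check how each reaction changes W = Q + G + S + R (weight of products minus weight of reactants):
R1: Q -> S: (1·1) − (1·1) = 1 − 1 = 0
R2: R -> Q: (1·1) − (1·1) = 1 − 1 = 0
R3: Q -> S: (1·1) − (1·1) = 1 − 1 = 0
Every reaction leaves W unchanged, so W is conserved and no simulation is needed: W(T) = W(0) = 42.76 + 44.12 + 35.01 + 11.54 = 133.43

Value at T = 133.43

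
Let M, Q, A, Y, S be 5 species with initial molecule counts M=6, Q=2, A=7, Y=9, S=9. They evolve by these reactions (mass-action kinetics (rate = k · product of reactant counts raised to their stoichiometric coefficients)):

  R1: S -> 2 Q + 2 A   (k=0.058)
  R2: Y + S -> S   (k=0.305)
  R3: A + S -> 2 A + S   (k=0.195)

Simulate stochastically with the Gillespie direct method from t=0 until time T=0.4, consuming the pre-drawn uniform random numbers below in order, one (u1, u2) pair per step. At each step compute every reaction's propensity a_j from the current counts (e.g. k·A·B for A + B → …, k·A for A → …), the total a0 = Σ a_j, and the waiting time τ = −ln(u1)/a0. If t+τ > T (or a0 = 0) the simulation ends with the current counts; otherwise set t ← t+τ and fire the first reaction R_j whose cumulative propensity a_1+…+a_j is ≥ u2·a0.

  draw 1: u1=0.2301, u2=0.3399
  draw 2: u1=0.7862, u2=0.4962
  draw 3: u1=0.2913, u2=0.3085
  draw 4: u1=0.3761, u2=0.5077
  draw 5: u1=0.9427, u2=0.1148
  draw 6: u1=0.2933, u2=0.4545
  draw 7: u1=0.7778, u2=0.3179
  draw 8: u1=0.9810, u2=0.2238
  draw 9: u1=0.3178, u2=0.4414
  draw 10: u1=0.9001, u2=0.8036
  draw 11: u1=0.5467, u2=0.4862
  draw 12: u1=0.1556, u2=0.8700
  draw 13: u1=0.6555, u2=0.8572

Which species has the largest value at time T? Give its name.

Dominant species at T: A

t=0.000: M=6 Q=2 A=7 Y=9 S=9
Draw 1: a1=0.522, a2=24.705, a3=12.285, a0=37.512; τ=−ln(0.2301)/37.512=0.039 → t=0.039; u2·a0=0.3399·37.512=12.750; a1=0.522 < 12.750 ≤ a1+a2=25.227 → R2 fires; M=6 Q=2 A=7 Y=8 S=9
Draw 2: a1=0.522, a2=21.960, a3=12.285, a0=34.767; τ=−ln(0.7862)/34.767=0.007 → t=0.046; u2·a0=0.4962·34.767=17.251; a1=0.522 < 17.251 ≤ a1+a2=22.482 → R2 fires; M=6 Q=2 A=7 Y=7 S=9
Draw 3: a1=0.522, a2=19.215, a3=12.285, a0=32.022; τ=−ln(0.2913)/32.022=0.039 → t=0.085; u2·a0=0.3085·32.022=9.879; a1=0.522 < 9.879 ≤ a1+a2=19.737 → R2 fires; M=6 Q=2 A=7 Y=6 S=9
Draw 4: a1=0.522, a2=16.470, a3=12.285, a0=29.277; τ=−ln(0.3761)/29.277=0.033 → t=0.118; u2·a0=0.5077·29.277=14.864; a1=0.522 < 14.864 ≤ a1+a2=16.992 → R2 fires; M=6 Q=2 A=7 Y=5 S=9
Draw 5: a1=0.522, a2=13.725, a3=12.285, a0=26.532; τ=−ln(0.9427)/26.532=0.002 → t=0.120; u2·a0=0.1148·26.532=3.046; a1=0.522 < 3.046 ≤ a1+a2=14.247 → R2 fires; M=6 Q=2 A=7 Y=4 S=9
Draw 6: a1=0.522, a2=10.980, a3=12.285, a0=23.787; τ=−ln(0.2933)/23.787=0.052 → t=0.172; u2·a0=0.4545·23.787=10.811; a1=0.522 < 10.811 ≤ a1+a2=11.502 → R2 fires; M=6 Q=2 A=7 Y=3 S=9
Draw 7: a1=0.522, a2=8.235, a3=12.285, a0=21.042; τ=−ln(0.7778)/21.042=0.012 → t=0.184; u2·a0=0.3179·21.042=6.689; a1=0.522 < 6.689 ≤ a1+a2=8.757 → R2 fires; M=6 Q=2 A=7 Y=2 S=9
Draw 8: a1=0.522, a2=5.490, a3=12.285, a0=18.297; τ=−ln(0.9810)/18.297=0.001 → t=0.185; u2·a0=0.2238·18.297=4.095; a1=0.522 < 4.095 ≤ a1+a2=6.012 → R2 fires; M=6 Q=2 A=7 Y=1 S=9
Draw 9: a1=0.522, a2=2.745, a3=12.285, a0=15.552; τ=−ln(0.3178)/15.552=0.074 → t=0.258; u2·a0=0.4414·15.552=6.865; a1+a2=3.267 < 6.865 ≤ a1+…+a3=15.552 → R3 fires; M=6 Q=2 A=8 Y=1 S=9
Draw 10: a1=0.522, a2=2.745, a3=14.040, a0=17.307; τ=−ln(0.9001)/17.307=0.006 → t=0.265; u2·a0=0.8036·17.307=13.908; a1+a2=3.267 < 13.908 ≤ a1+…+a3=17.307 → R3 fires; M=6 Q=2 A=9 Y=1 S=9
Draw 11: a1=0.522, a2=2.745, a3=15.795, a0=19.062; τ=−ln(0.5467)/19.062=0.032 → t=0.296; u2·a0=0.4862·19.062=9.268; a1+a2=3.267 < 9.268 ≤ a1+…+a3=19.062 → R3 fires; M=6 Q=2 A=10 Y=1 S=9
Draw 12: a1=0.522, a2=2.745, a3=17.550, a0=20.817; τ=−ln(0.1556)/20.817=0.089 → t=0.386; u2·a0=0.8700·20.817=18.111; a1+a2=3.267 < 18.111 ≤ a1+…+a3=20.817 → R3 fires; M=6 Q=2 A=11 Y=1 S=9
Draw 13: a1=0.522, a2=2.745, a3=19.305, a0=22.572; τ=−ln(0.6555)/22.572=0.019 → t=0.404 > T=0.4: stop.
At T=0.4: M=6 Q=2 A=11 Y=1 S=9; the largest is A.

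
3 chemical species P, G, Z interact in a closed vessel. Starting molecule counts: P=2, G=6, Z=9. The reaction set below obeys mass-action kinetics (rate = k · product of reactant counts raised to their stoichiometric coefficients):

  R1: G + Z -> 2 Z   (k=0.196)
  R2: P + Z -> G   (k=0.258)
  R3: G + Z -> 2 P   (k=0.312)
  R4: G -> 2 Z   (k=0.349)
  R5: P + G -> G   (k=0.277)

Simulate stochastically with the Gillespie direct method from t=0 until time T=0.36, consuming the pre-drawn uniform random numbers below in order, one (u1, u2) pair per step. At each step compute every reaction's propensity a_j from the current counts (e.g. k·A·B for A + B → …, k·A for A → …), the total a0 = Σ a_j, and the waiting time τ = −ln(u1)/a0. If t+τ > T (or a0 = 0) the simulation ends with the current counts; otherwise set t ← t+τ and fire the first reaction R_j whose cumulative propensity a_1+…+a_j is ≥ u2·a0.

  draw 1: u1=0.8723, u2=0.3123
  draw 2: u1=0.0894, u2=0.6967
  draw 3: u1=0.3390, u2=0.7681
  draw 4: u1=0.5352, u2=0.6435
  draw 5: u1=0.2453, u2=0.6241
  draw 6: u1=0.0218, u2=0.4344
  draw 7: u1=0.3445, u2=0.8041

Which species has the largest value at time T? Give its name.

t=0.000: P=2 G=6 Z=9
Draw 1: a1=10.584, a2=4.644, a3=16.848, a4=2.094, a5=3.324, a0=37.494; τ=−ln(0.8723)/37.494=0.004 → t=0.004; u2·a0=0.3123·37.494=11.709; a1=10.584 < 11.709 ≤ a1+a2=15.228 → R2 fires; P=1 G=7 Z=8
Draw 2: a1=10.976, a2=2.064, a3=17.472, a4=2.443, a5=1.939, a0=34.894; τ=−ln(0.0894)/34.894=0.069 → t=0.073; u2·a0=0.6967·34.894=24.311; a1+a2=13.040 < 24.311 ≤ a1+…+a3=30.512 → R3 fires; P=3 G=6 Z=7
Draw 3: a1=8.232, a2=5.418, a3=13.104, a4=2.094, a5=4.986, a0=33.834; τ=−ln(0.3390)/33.834=0.032 → t=0.105; u2·a0=0.7681·33.834=25.988; a1+a2=13.650 < 25.988 ≤ a1+…+a3=26.754 → R3 fires; P=5 G=5 Z=6
Draw 4: a1=5.880, a2=7.740, a3=9.360, a4=1.745, a5=6.925, a0=31.650; τ=−ln(0.5352)/31.650=0.020 → t=0.125; u2·a0=0.6435·31.650=20.367; a1+a2=13.620 < 20.367 ≤ a1+…+a3=22.980 → R3 fires; P=7 G=4 Z=5
Draw 5: a1=3.920, a2=9.030, a3=6.240, a4=1.396, a5=7.756, a0=28.342; τ=−ln(0.2453)/28.342=0.050 → t=0.174; u2·a0=0.6241·28.342=17.688; a1+a2=12.950 < 17.688 ≤ a1+…+a3=19.190 → R3 fires; P=9 G=3 Z=4
Draw 6: a1=2.352, a2=9.288, a3=3.744, a4=1.047, a5=7.479, a0=23.910; τ=−ln(0.0218)/23.910=0.160 → t=0.334; u2·a0=0.4344·23.910=10.387; a1=2.352 < 10.387 ≤ a1+a2=11.640 → R2 fires; P=8 G=4 Z=3
Draw 7: a1=2.352, a2=6.192, a3=3.744, a4=1.396, a5=8.864, a0=22.548; τ=−ln(0.3445)/22.548=0.047 → t=0.381 > T=0.36: stop.
At T=0.36: P=8 G=4 Z=3; the largest is P.

Dominant species at T: P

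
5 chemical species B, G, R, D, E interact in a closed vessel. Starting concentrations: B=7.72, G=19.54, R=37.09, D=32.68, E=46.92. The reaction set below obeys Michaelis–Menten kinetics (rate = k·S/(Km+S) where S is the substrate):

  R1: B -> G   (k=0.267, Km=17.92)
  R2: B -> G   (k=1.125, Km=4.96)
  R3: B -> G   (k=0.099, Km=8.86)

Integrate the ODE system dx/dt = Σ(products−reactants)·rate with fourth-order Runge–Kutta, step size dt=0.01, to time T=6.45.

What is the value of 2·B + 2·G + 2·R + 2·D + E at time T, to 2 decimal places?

Value at T = 240.98

Check how each reaction changes W = 2·B + 2·G + 2·R + 2·D + E (weight of products minus weight of reactants):
R1: B -> G: (2·1) − (2·1) = 2 − 2 = 0
R2: B -> G: (2·1) − (2·1) = 2 − 2 = 0
R3: B -> G: (2·1) − (2·1) = 2 − 2 = 0
Every reaction leaves W unchanged, so W is conserved and no simulation is needed: W(T) = W(0) = 2·7.72 + 2·19.54 + 2·37.09 + 2·32.68 + 46.92 = 240.98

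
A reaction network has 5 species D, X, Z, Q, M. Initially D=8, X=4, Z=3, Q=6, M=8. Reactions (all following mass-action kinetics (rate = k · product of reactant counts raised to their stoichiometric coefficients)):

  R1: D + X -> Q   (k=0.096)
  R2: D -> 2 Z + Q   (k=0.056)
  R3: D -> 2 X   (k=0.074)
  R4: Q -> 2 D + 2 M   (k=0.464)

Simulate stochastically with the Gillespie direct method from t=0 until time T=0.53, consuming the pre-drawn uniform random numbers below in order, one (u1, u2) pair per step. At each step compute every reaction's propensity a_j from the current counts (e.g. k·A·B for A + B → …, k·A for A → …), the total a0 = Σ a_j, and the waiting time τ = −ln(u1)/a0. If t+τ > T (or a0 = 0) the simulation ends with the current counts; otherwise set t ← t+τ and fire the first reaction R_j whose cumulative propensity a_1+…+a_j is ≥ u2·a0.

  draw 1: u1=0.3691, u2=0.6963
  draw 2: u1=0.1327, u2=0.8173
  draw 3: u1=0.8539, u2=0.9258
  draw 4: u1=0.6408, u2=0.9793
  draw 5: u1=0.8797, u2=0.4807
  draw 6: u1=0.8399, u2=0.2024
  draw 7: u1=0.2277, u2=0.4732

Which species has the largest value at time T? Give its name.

Dominant species at T: M

t=0.000: D=8 X=4 Z=3 Q=6 M=8
Draw 1: a1=3.072, a2=0.448, a3=0.592, a4=2.784, a0=6.896; τ=−ln(0.3691)/6.896=0.145 → t=0.145; u2·a0=0.6963·6.896=4.802; a1+…+a3=4.112 < 4.802 ≤ a1+…+a4=6.896 → R4 fires; D=10 X=4 Z=3 Q=5 M=10
Draw 2: a1=3.840, a2=0.560, a3=0.740, a4=2.320, a0=7.460; τ=−ln(0.1327)/7.460=0.271 → t=0.415; u2·a0=0.8173·7.460=6.097; a1+…+a3=5.140 < 6.097 ≤ a1+…+a4=7.460 → R4 fires; D=12 X=4 Z=3 Q=4 M=12
Draw 3: a1=4.608, a2=0.672, a3=0.888, a4=1.856, a0=8.024; τ=−ln(0.8539)/8.024=0.020 → t=0.435; u2·a0=0.9258·8.024=7.429; a1+…+a3=6.168 < 7.429 ≤ a1+…+a4=8.024 → R4 fires; D=14 X=4 Z=3 Q=3 M=14
Draw 4: a1=5.376, a2=0.784, a3=1.036, a4=1.392, a0=8.588; τ=−ln(0.6408)/8.588=0.052 → t=0.487; u2·a0=0.9793·8.588=8.410; a1+…+a3=7.196 < 8.410 ≤ a1+…+a4=8.588 → R4 fires; D=16 X=4 Z=3 Q=2 M=16
Draw 5: a1=6.144, a2=0.896, a3=1.184, a4=0.928, a0=9.152; τ=−ln(0.8797)/9.152=0.014 → t=0.501; u2·a0=0.4807·9.152=4.399 ≤ a1=6.144 → R1 fires; D=15 X=3 Z=3 Q=3 M=16
Draw 6: a1=4.320, a2=0.840, a3=1.110, a4=1.392, a0=7.662; τ=−ln(0.8399)/7.662=0.023 → t=0.524; u2·a0=0.2024·7.662=1.551 ≤ a1=4.320 → R1 fires; D=14 X=2 Z=3 Q=4 M=16
Draw 7: a1=2.688, a2=0.784, a3=1.036, a4=1.856, a0=6.364; τ=−ln(0.2277)/6.364=0.233 → t=0.756 > T=0.53: stop.
At T=0.53: D=14 X=2 Z=3 Q=4 M=16; the largest is M.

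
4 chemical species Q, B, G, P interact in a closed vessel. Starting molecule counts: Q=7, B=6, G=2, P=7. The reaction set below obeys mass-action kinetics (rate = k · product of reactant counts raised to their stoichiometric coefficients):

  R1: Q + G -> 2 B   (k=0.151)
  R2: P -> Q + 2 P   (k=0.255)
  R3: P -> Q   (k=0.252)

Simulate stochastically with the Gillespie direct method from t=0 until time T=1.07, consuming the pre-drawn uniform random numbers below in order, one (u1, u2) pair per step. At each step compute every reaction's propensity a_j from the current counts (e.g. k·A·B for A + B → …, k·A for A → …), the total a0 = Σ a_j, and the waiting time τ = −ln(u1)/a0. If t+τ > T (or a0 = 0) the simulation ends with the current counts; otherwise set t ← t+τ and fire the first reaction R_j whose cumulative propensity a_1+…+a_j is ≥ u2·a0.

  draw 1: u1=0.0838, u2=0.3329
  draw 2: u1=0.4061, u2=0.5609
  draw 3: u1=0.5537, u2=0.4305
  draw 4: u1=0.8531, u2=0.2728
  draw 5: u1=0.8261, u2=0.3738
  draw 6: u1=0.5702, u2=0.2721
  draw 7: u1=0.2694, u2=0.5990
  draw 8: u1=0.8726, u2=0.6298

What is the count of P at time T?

t=0.000: Q=7 B=6 G=2 P=7
Draw 1: a1=2.114, a2=1.785, a3=1.764, a0=5.663; τ=−ln(0.0838)/5.663=0.438 → t=0.438; u2·a0=0.3329·5.663=1.885 ≤ a1=2.114 → R1 fires; Q=6 B=8 G=1 P=7
Draw 2: a1=0.906, a2=1.785, a3=1.764, a0=4.455; τ=−ln(0.4061)/4.455=0.202 → t=0.640; u2·a0=0.5609·4.455=2.499; a1=0.906 < 2.499 ≤ a1+a2=2.691 → R2 fires; Q=7 B=8 G=1 P=8
Draw 3: a1=1.057, a2=2.040, a3=2.016, a0=5.113; τ=−ln(0.5537)/5.113=0.116 → t=0.756; u2·a0=0.4305·5.113=2.201; a1=1.057 < 2.201 ≤ a1+a2=3.097 → R2 fires; Q=8 B=8 G=1 P=9
Draw 4: a1=1.208, a2=2.295, a3=2.268, a0=5.771; τ=−ln(0.8531)/5.771=0.028 → t=0.783; u2·a0=0.2728·5.771=1.574; a1=1.208 < 1.574 ≤ a1+a2=3.503 → R2 fires; Q=9 B=8 G=1 P=10
Draw 5: a1=1.359, a2=2.550, a3=2.520, a0=6.429; τ=−ln(0.8261)/6.429=0.030 → t=0.813; u2·a0=0.3738·6.429=2.403; a1=1.359 < 2.403 ≤ a1+a2=3.909 → R2 fires; Q=10 B=8 G=1 P=11
Draw 6: a1=1.510, a2=2.805, a3=2.772, a0=7.087; τ=−ln(0.5702)/7.087=0.079 → t=0.892; u2·a0=0.2721·7.087=1.928; a1=1.510 < 1.928 ≤ a1+a2=4.315 → R2 fires; Q=11 B=8 G=1 P=12
Draw 7: a1=1.661, a2=3.060, a3=3.024, a0=7.745; τ=−ln(0.2694)/7.745=0.169 → t=1.062; u2·a0=0.5990·7.745=4.639; a1=1.661 < 4.639 ≤ a1+a2=4.721 → R2 fires; Q=12 B=8 G=1 P=13
Draw 8: a1=1.812, a2=3.315, a3=3.276, a0=8.403; τ=−ln(0.8726)/8.403=0.016 → t=1.078 > T=1.07: stop.
Read off P at T=1.07: 13

P at T = 13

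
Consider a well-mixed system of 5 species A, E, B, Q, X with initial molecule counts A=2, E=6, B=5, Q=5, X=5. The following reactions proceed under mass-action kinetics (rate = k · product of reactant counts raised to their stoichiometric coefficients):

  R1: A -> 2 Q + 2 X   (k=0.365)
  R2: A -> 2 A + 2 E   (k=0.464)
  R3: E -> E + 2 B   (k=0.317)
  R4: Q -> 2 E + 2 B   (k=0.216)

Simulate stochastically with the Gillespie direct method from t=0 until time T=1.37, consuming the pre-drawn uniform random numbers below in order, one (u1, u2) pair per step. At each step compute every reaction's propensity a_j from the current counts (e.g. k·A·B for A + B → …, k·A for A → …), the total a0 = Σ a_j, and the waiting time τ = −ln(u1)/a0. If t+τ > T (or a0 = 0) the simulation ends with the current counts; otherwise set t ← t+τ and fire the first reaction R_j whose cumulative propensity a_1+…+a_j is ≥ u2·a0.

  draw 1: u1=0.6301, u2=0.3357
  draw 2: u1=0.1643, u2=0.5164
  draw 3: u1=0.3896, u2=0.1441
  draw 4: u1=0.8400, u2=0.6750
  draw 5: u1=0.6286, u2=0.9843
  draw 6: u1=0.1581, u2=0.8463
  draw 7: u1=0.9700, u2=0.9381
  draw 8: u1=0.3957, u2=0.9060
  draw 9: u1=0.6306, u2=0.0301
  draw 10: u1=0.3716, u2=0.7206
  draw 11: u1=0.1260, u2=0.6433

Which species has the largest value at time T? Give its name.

Dominant species at T: B

t=0.000: A=2 E=6 B=5 Q=5 X=5
Draw 1: a1=0.730, a2=0.928, a3=1.902, a4=1.080, a0=4.640; τ=−ln(0.6301)/4.640=0.100 → t=0.100; u2·a0=0.3357·4.640=1.558; a1=0.730 < 1.558 ≤ a1+a2=1.658 → R2 fires; A=3 E=8 B=5 Q=5 X=5
Draw 2: a1=1.095, a2=1.392, a3=2.536, a4=1.080, a0=6.103; τ=−ln(0.1643)/6.103=0.296 → t=0.395; u2·a0=0.5164·6.103=3.152; a1+a2=2.487 < 3.152 ≤ a1+…+a3=5.023 → R3 fires; A=3 E=8 B=7 Q=5 X=5
Draw 3: a1=1.095, a2=1.392, a3=2.536, a4=1.080, a0=6.103; τ=−ln(0.3896)/6.103=0.154 → t=0.550; u2·a0=0.1441·6.103=0.879 ≤ a1=1.095 → R1 fires; A=2 E=8 B=7 Q=7 X=7
Draw 4: a1=0.730, a2=0.928, a3=2.536, a4=1.512, a0=5.706; τ=−ln(0.8400)/5.706=0.031 → t=0.580; u2·a0=0.6750·5.706=3.852; a1+a2=1.658 < 3.852 ≤ a1+…+a3=4.194 → R3 fires; A=2 E=8 B=9 Q=7 X=7
Draw 5: a1=0.730, a2=0.928, a3=2.536, a4=1.512, a0=5.706; τ=−ln(0.6286)/5.706=0.081 → t=0.662; u2·a0=0.9843·5.706=5.616; a1+…+a3=4.194 < 5.616 ≤ a1+…+a4=5.706 → R4 fires; A=2 E=10 B=11 Q=6 X=7
Draw 6: a1=0.730, a2=0.928, a3=3.170, a4=1.296, a0=6.124; τ=−ln(0.1581)/6.124=0.301 → t=0.963; u2·a0=0.8463·6.124=5.183; a1+…+a3=4.828 < 5.183 ≤ a1+…+a4=6.124 → R4 fires; A=2 E=12 B=13 Q=5 X=7
Draw 7: a1=0.730, a2=0.928, a3=3.804, a4=1.080, a0=6.542; τ=−ln(0.9700)/6.542=0.005 → t=0.968; u2·a0=0.9381·6.542=6.137; a1+…+a3=5.462 < 6.137 ≤ a1+…+a4=6.542 → R4 fires; A=2 E=14 B=15 Q=4 X=7
Draw 8: a1=0.730, a2=0.928, a3=4.438, a4=0.864, a0=6.960; τ=−ln(0.3957)/6.960=0.133 → t=1.101; u2·a0=0.9060·6.960=6.306; a1+…+a3=6.096 < 6.306 ≤ a1+…+a4=6.960 → R4 fires; A=2 E=16 B=17 Q=3 X=7
Draw 9: a1=0.730, a2=0.928, a3=5.072, a4=0.648, a0=7.378; τ=−ln(0.6306)/7.378=0.062 → t=1.163; u2·a0=0.0301·7.378=0.222 ≤ a1=0.730 → R1 fires; A=1 E=16 B=17 Q=5 X=9
Draw 10: a1=0.365, a2=0.464, a3=5.072, a4=1.080, a0=6.981; τ=−ln(0.3716)/6.981=0.142 → t=1.305; u2·a0=0.7206·6.981=5.031; a1+a2=0.829 < 5.031 ≤ a1+…+a3=5.901 → R3 fires; A=1 E=16 B=19 Q=5 X=9
Draw 11: a1=0.365, a2=0.464, a3=5.072, a4=1.080, a0=6.981; τ=−ln(0.1260)/6.981=0.297 → t=1.602 > T=1.37: stop.
At T=1.37: A=1 E=16 B=19 Q=5 X=9; the largest is B.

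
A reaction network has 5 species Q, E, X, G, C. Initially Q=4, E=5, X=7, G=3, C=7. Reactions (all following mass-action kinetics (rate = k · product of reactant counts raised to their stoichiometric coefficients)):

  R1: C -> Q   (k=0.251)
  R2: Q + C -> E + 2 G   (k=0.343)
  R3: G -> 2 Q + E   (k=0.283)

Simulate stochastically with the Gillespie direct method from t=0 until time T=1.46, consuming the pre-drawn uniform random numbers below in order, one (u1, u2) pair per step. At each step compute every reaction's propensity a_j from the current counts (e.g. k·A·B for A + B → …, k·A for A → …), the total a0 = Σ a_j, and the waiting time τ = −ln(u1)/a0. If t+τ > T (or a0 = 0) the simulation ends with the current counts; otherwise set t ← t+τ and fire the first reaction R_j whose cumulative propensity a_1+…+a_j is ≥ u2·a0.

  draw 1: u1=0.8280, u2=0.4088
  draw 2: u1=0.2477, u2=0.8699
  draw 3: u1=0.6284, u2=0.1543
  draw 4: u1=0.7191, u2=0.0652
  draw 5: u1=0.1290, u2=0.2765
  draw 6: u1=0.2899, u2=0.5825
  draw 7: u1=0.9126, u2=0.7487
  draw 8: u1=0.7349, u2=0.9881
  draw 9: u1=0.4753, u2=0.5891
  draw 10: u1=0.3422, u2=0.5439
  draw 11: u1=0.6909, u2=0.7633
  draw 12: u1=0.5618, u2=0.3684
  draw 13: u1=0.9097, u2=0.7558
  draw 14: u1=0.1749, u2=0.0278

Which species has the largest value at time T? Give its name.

Dominant species at T: E

t=0.000: Q=4 E=5 X=7 G=3 C=7
Draw 1: a1=1.757, a2=9.604, a3=0.849, a0=12.210; τ=−ln(0.8280)/12.210=0.015 → t=0.015; u2·a0=0.4088·12.210=4.991; a1=1.757 < 4.991 ≤ a1+a2=11.361 → R2 fires; Q=3 E=6 X=7 G=5 C=6
Draw 2: a1=1.506, a2=6.174, a3=1.415, a0=9.095; τ=−ln(0.2477)/9.095=0.153 → t=0.169; u2·a0=0.8699·9.095=7.912; a1+a2=7.680 < 7.912 ≤ a1+…+a3=9.095 → R3 fires; Q=5 E=7 X=7 G=4 C=6
Draw 3: a1=1.506, a2=10.290, a3=1.132, a0=12.928; τ=−ln(0.6284)/12.928=0.036 → t=0.205; u2·a0=0.1543·12.928=1.995; a1=1.506 < 1.995 ≤ a1+a2=11.796 → R2 fires; Q=4 E=8 X=7 G=6 C=5
Draw 4: a1=1.255, a2=6.860, a3=1.698, a0=9.813; τ=−ln(0.7191)/9.813=0.034 → t=0.238; u2·a0=0.0652·9.813=0.640 ≤ a1=1.255 → R1 fires; Q=5 E=8 X=7 G=6 C=4
Draw 5: a1=1.004, a2=6.860, a3=1.698, a0=9.562; τ=−ln(0.1290)/9.562=0.214 → t=0.453; u2·a0=0.2765·9.562=2.644; a1=1.004 < 2.644 ≤ a1+a2=7.864 → R2 fires; Q=4 E=9 X=7 G=8 C=3
Draw 6: a1=0.753, a2=4.116, a3=2.264, a0=7.133; τ=−ln(0.2899)/7.133=0.174 → t=0.626; u2·a0=0.5825·7.133=4.155; a1=0.753 < 4.155 ≤ a1+a2=4.869 → R2 fires; Q=3 E=10 X=7 G=10 C=2
Draw 7: a1=0.502, a2=2.058, a3=2.830, a0=5.390; τ=−ln(0.9126)/5.390=0.017 → t=0.643; u2·a0=0.7487·5.390=4.035; a1+a2=2.560 < 4.035 ≤ a1+…+a3=5.390 → R3 fires; Q=5 E=11 X=7 G=9 C=2
Draw 8: a1=0.502, a2=3.430, a3=2.547, a0=6.479; τ=−ln(0.7349)/6.479=0.048 → t=0.691; u2·a0=0.9881·6.479=6.402; a1+a2=3.932 < 6.402 ≤ a1+…+a3=6.479 → R3 fires; Q=7 E=12 X=7 G=8 C=2
Draw 9: a1=0.502, a2=4.802, a3=2.264, a0=7.568; τ=−ln(0.4753)/7.568=0.098 → t=0.789; u2·a0=0.5891·7.568=4.458; a1=0.502 < 4.458 ≤ a1+a2=5.304 → R2 fires; Q=6 E=13 X=7 G=10 C=1
Draw 10: a1=0.251, a2=2.058, a3=2.830, a0=5.139; τ=−ln(0.3422)/5.139=0.209 → t=0.998; u2·a0=0.5439·5.139=2.795; a1+a2=2.309 < 2.795 ≤ a1+…+a3=5.139 → R3 fires; Q=8 E=14 X=7 G=9 C=1
Draw 11: a1=0.251, a2=2.744, a3=2.547, a0=5.542; τ=−ln(0.6909)/5.542=0.067 → t=1.064; u2·a0=0.7633·5.542=4.230; a1+a2=2.995 < 4.230 ≤ a1+…+a3=5.542 → R3 fires; Q=10 E=15 X=7 G=8 C=1
Draw 12: a1=0.251, a2=3.430, a3=2.264, a0=5.945; τ=−ln(0.5618)/5.945=0.097 → t=1.161; u2·a0=0.3684·5.945=2.190; a1=0.251 < 2.190 ≤ a1+a2=3.681 → R2 fires; Q=9 E=16 X=7 G=10 C=0
Draw 13: a1=0.000, a2=0.000, a3=2.830, a0=2.830; τ=−ln(0.9097)/2.830=0.033 → t=1.195; u2·a0=0.7558·2.830=2.139; a1+a2=0.000 < 2.139 ≤ a1+…+a3=2.830 → R3 fires; Q=11 E=17 X=7 G=9 C=0
Draw 14: a1=0.000, a2=0.000, a3=2.547, a0=2.547; τ=−ln(0.1749)/2.547=0.685 → t=1.879 > T=1.46: stop.
At T=1.46: Q=11 E=17 X=7 G=9 C=0; the largest is E.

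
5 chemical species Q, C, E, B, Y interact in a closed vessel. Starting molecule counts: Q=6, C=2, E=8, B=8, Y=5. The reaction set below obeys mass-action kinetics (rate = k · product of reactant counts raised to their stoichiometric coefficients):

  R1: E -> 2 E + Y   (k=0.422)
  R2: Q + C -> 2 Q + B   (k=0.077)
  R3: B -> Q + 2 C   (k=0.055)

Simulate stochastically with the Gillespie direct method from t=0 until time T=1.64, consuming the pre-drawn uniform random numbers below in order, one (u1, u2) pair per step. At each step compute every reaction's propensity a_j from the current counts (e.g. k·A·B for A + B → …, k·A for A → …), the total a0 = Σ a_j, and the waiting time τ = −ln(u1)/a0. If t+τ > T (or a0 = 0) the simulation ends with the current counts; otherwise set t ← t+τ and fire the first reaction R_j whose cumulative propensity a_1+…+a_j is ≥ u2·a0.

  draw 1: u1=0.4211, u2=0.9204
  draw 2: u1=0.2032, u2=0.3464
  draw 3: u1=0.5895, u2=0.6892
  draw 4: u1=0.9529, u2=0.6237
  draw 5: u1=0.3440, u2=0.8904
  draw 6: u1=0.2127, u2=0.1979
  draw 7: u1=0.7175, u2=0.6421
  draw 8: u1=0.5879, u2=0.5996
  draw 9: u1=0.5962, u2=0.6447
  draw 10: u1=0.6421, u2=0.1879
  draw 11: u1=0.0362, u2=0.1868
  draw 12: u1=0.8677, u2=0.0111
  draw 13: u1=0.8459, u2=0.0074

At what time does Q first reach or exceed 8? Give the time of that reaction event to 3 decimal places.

t=0.000: Q=6 C=2 E=8 B=8 Y=5
Draw 1: a1=3.376, a2=0.924, a3=0.440, a0=4.740; τ=−ln(0.4211)/4.740=0.182 → t=0.182; u2·a0=0.9204·4.740=4.363; a1+a2=4.300 < 4.363 ≤ a1+…+a3=4.740 → R3 fires; Q=7 C=4 E=8 B=7 Y=5
Draw 2: a1=3.376, a2=2.156, a3=0.385, a0=5.917; τ=−ln(0.2032)/5.917=0.269 → t=0.452; u2·a0=0.3464·5.917=2.050 ≤ a1=3.376 → R1 fires; Q=7 C=4 E=9 B=7 Y=6
Draw 3: a1=3.798, a2=2.156, a3=0.385, a0=6.339; τ=−ln(0.5895)/6.339=0.083 → t=0.535; u2·a0=0.6892·6.339=4.369; a1=3.798 < 4.369 ≤ a1+a2=5.954 → R2 fires; Q=8 C=3 E=9 B=8 Y=6
Draw 4: a1=3.798, a2=1.848, a3=0.440, a0=6.086; τ=−ln(0.9529)/6.086=0.008 → t=0.543; u2·a0=0.6237·6.086=3.796 ≤ a1=3.798 → R1 fires; Q=8 C=3 E=10 B=8 Y=7
Draw 5: a1=4.220, a2=1.848, a3=0.440, a0=6.508; τ=−ln(0.3440)/6.508=0.164 → t=0.707; u2·a0=0.8904·6.508=5.795; a1=4.220 < 5.795 ≤ a1+a2=6.068 → R2 fires; Q=9 C=2 E=10 B=9 Y=7
Draw 6: a1=4.220, a2=1.386, a3=0.495, a0=6.101; τ=−ln(0.2127)/6.101=0.254 → t=0.961; u2·a0=0.1979·6.101=1.207 ≤ a1=4.220 → R1 fires; Q=9 C=2 E=11 B=9 Y=8
Draw 7: a1=4.642, a2=1.386, a3=0.495, a0=6.523; τ=−ln(0.7175)/6.523=0.051 → t=1.012; u2·a0=0.6421·6.523=4.188 ≤ a1=4.642 → R1 fires; Q=9 C=2 E=12 B=9 Y=9
Draw 8: a1=5.064, a2=1.386, a3=0.495, a0=6.945; τ=−ln(0.5879)/6.945=0.076 → t=1.088; u2·a0=0.5996·6.945=4.164 ≤ a1=5.064 → R1 fires; Q=9 C=2 E=13 B=9 Y=10
Draw 9: a1=5.486, a2=1.386, a3=0.495, a0=7.367; τ=−ln(0.5962)/7.367=0.070 → t=1.158; u2·a0=0.6447·7.367=4.750 ≤ a1=5.486 → R1 fires; Q=9 C=2 E=14 B=9 Y=11
Draw 10: a1=5.908, a2=1.386, a3=0.495, a0=7.789; τ=−ln(0.6421)/7.789=0.057 → t=1.215; u2·a0=0.1879·7.789=1.464 ≤ a1=5.908 → R1 fires; Q=9 C=2 E=15 B=9 Y=12
Draw 11: a1=6.330, a2=1.386, a3=0.495, a0=8.211; τ=−ln(0.0362)/8.211=0.404 → t=1.619; u2·a0=0.1868·8.211=1.534 ≤ a1=6.330 → R1 fires; Q=9 C=2 E=16 B=9 Y=13
Draw 12: a1=6.752, a2=1.386, a3=0.495, a0=8.633; τ=−ln(0.8677)/8.633=0.016 → t=1.636; u2·a0=0.0111·8.633=0.096 ≤ a1=6.752 → R1 fires; Q=9 C=2 E=17 B=9 Y=14
Draw 13: a1=7.174, a2=1.386, a3=0.495, a0=9.055; τ=−ln(0.8459)/9.055=0.018 → t=1.654 > T=1.64: stop.
Q first becomes ≥ 8 when it reaches 8 at the event at t=0.535.

Threshold first reached at t = 0.535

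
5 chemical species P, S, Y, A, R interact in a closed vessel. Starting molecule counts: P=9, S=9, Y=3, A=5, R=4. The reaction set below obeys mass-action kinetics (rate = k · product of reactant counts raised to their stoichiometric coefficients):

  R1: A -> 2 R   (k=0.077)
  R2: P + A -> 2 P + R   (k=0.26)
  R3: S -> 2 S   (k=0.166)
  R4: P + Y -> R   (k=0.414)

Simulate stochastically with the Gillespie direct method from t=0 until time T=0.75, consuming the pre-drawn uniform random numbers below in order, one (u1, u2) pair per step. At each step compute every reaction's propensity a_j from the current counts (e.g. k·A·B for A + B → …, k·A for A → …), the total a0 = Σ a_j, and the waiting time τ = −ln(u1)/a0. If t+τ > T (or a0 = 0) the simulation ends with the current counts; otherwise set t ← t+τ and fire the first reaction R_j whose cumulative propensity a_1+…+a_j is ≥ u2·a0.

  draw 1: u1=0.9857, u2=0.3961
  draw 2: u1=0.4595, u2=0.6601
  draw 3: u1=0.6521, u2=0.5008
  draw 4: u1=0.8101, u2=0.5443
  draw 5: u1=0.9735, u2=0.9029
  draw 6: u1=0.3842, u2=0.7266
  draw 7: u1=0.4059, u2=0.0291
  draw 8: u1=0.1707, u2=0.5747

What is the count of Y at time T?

Y at T = 0

t=0.000: P=9 S=9 Y=3 A=5 R=4
Draw 1: a1=0.385, a2=11.700, a3=1.494, a4=11.178, a0=24.757; τ=−ln(0.9857)/24.757=0.001 → t=0.001; u2·a0=0.3961·24.757=9.806; a1=0.385 < 9.806 ≤ a1+a2=12.085 → R2 fires; P=10 S=9 Y=3 A=4 R=5
Draw 2: a1=0.308, a2=10.400, a3=1.494, a4=12.420, a0=24.622; τ=−ln(0.4595)/24.622=0.032 → t=0.032; u2·a0=0.6601·24.622=16.253; a1+…+a3=12.202 < 16.253 ≤ a1+…+a4=24.622 → R4 fires; P=9 S=9 Y=2 A=4 R=6
Draw 3: a1=0.308, a2=9.360, a3=1.494, a4=7.452, a0=18.614; τ=−ln(0.6521)/18.614=0.023 → t=0.055; u2·a0=0.5008·18.614=9.322; a1=0.308 < 9.322 ≤ a1+a2=9.668 → R2 fires; P=10 S=9 Y=2 A=3 R=7
Draw 4: a1=0.231, a2=7.800, a3=1.494, a4=8.280, a0=17.805; τ=−ln(0.8101)/17.805=0.012 → t=0.067; u2·a0=0.5443·17.805=9.691; a1+…+a3=9.525 < 9.691 ≤ a1+…+a4=17.805 → R4 fires; P=9 S=9 Y=1 A=3 R=8
Draw 5: a1=0.231, a2=7.020, a3=1.494, a4=3.726, a0=12.471; τ=−ln(0.9735)/12.471=0.002 → t=0.069; u2·a0=0.9029·12.471=11.260; a1+…+a3=8.745 < 11.260 ≤ a1+…+a4=12.471 → R4 fires; P=8 S=9 Y=0 A=3 R=9
Draw 6: a1=0.231, a2=6.240, a3=1.494, a4=0.000, a0=7.965; τ=−ln(0.3842)/7.965=0.120 → t=0.189; u2·a0=0.7266·7.965=5.787; a1=0.231 < 5.787 ≤ a1+a2=6.471 → R2 fires; P=9 S=9 Y=0 A=2 R=10
Draw 7: a1=0.154, a2=4.680, a3=1.494, a4=0.000, a0=6.328; τ=−ln(0.4059)/6.328=0.142 → t=0.332; u2·a0=0.0291·6.328=0.184; a1=0.154 < 0.184 ≤ a1+a2=4.834 → R2 fires; P=10 S=9 Y=0 A=1 R=11
Draw 8: a1=0.077, a2=2.600, a3=1.494, a4=0.000, a0=4.171; τ=−ln(0.1707)/4.171=0.424 → t=0.756 > T=0.75: stop.
Read off Y at T=0.75: 0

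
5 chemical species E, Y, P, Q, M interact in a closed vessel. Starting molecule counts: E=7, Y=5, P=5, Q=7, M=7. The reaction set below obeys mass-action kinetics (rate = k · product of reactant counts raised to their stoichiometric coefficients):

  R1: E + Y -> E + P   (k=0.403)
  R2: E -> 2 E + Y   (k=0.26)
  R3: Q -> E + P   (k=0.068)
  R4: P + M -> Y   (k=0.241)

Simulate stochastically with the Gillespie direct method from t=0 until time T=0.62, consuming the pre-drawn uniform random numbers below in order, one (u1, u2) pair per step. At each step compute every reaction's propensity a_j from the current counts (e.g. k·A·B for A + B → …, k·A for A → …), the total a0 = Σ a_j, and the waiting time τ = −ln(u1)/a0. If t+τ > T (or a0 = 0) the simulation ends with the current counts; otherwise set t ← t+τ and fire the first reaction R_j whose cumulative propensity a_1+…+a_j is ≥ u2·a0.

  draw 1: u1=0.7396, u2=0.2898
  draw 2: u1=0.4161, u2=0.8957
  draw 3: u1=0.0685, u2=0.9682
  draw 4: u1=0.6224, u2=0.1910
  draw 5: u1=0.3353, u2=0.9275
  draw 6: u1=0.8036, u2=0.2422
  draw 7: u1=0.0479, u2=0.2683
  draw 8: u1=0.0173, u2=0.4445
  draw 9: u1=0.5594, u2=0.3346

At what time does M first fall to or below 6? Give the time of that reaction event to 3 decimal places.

Threshold first reached at t = 0.049

t=0.000: E=7 Y=5 P=5 Q=7 M=7
Draw 1: a1=14.105, a2=1.820, a3=0.476, a4=8.435, a0=24.836; τ=−ln(0.7396)/24.836=0.012 → t=0.012; u2·a0=0.2898·24.836=7.197 ≤ a1=14.105 → R1 fires; E=7 Y=4 P=6 Q=7 M=7
Draw 2: a1=11.284, a2=1.820, a3=0.476, a4=10.122, a0=23.702; τ=−ln(0.4161)/23.702=0.037 → t=0.049; u2·a0=0.8957·23.702=21.230; a1+…+a3=13.580 < 21.230 ≤ a1+…+a4=23.702 → R4 fires; E=7 Y=5 P=5 Q=7 M=6
Draw 3: a1=14.105, a2=1.820, a3=0.476, a4=7.230, a0=23.631; τ=−ln(0.0685)/23.631=0.113 → t=0.163; u2·a0=0.9682·23.631=22.880; a1+…+a3=16.401 < 22.880 ≤ a1+…+a4=23.631 → R4 fires; E=7 Y=6 P=4 Q=7 M=5
Draw 4: a1=16.926, a2=1.820, a3=0.476, a4=4.820, a0=24.042; τ=−ln(0.6224)/24.042=0.020 → t=0.182; u2·a0=0.1910·24.042=4.592 ≤ a1=16.926 → R1 fires; E=7 Y=5 P=5 Q=7 M=5
Draw 5: a1=14.105, a2=1.820, a3=0.476, a4=6.025, a0=22.426; τ=−ln(0.3353)/22.426=0.049 → t=0.231; u2·a0=0.9275·22.426=20.800; a1+…+a3=16.401 < 20.800 ≤ a1+…+a4=22.426 → R4 fires; E=7 Y=6 P=4 Q=7 M=4
Draw 6: a1=16.926, a2=1.820, a3=0.476, a4=3.856, a0=23.078; τ=−ln(0.8036)/23.078=0.009 → t=0.241; u2·a0=0.2422·23.078=5.589 ≤ a1=16.926 → R1 fires; E=7 Y=5 P=5 Q=7 M=4
Draw 7: a1=14.105, a2=1.820, a3=0.476, a4=4.820, a0=21.221; τ=−ln(0.0479)/21.221=0.143 → t=0.384; u2·a0=0.2683·21.221=5.694 ≤ a1=14.105 → R1 fires; E=7 Y=4 P=6 Q=7 M=4
Draw 8: a1=11.284, a2=1.820, a3=0.476, a4=5.784, a0=19.364; τ=−ln(0.0173)/19.364=0.210 → t=0.593; u2·a0=0.4445·19.364=8.607 ≤ a1=11.284 → R1 fires; E=7 Y=3 P=7 Q=7 M=4
Draw 9: a1=8.463, a2=1.820, a3=0.476, a4=6.748, a0=17.507; τ=−ln(0.5594)/17.507=0.033 → t=0.626 > T=0.62: stop.
M first becomes ≤ 6 when it reaches 6 at the event at t=0.049.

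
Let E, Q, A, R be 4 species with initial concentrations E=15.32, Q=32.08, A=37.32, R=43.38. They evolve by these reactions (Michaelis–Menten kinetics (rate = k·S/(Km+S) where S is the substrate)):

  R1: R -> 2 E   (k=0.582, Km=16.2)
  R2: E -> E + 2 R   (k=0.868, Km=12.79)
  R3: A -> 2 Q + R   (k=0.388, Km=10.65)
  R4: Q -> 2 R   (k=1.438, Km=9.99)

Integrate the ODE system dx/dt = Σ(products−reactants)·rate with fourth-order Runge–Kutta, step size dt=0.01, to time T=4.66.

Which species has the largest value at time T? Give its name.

Dominant species at T: R

RK4 with dt=0.01: 466 steps to T=4.66. Trajectory (selected grid times):
t=0.00: E=15.32 Q=32.08 A=37.32 R=43.38
t=0.52: E=15.76 Q=31.82 A=37.16 R=44.95
t=1.04: E=16.21 Q=31.57 A=37.01 R=46.52
t=1.55: E=16.65 Q=31.32 A=36.85 R=48.07
t=2.07: E=17.11 Q=31.07 A=36.70 R=49.64
t=2.59: E=17.56 Q=30.81 A=36.54 R=51.22
t=3.11: E=18.03 Q=30.56 A=36.38 R=52.80
t=3.62: E=18.48 Q=30.32 A=36.23 R=54.35
t=4.14: E=18.95 Q=30.07 A=36.08 R=55.93
t=4.66: E=19.42 Q=29.82 A=35.92 R=57.51
At T=4.66: E=19.42 Q=29.82 A=35.92 R=57.51; the largest is R.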